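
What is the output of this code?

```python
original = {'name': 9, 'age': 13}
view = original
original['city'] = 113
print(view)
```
{'name': 9, 'age': 13, 'city': 113}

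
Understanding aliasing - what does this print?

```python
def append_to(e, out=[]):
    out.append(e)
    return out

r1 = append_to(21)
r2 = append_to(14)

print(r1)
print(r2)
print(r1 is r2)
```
[21, 14]
[21, 14]
True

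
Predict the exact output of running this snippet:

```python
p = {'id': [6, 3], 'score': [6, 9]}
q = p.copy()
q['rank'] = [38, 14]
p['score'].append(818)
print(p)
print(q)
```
{'id': [6, 3], 'score': [6, 9, 818]}
{'id': [6, 3], 'score': [6, 9, 818], 'rank': [38, 14]}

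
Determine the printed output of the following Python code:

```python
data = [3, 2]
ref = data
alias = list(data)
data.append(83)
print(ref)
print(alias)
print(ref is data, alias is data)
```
[3, 2, 83]
[3, 2]
True False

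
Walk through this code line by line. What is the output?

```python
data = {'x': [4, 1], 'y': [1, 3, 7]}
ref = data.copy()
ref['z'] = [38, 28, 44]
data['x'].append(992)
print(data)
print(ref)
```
{'x': [4, 1, 992], 'y': [1, 3, 7]}
{'x': [4, 1, 992], 'y': [1, 3, 7], 'z': [38, 28, 44]}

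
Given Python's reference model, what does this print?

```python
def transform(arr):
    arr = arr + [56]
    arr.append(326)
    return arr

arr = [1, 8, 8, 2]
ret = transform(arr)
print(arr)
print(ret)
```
[1, 8, 8, 2]
[1, 8, 8, 2, 56, 326]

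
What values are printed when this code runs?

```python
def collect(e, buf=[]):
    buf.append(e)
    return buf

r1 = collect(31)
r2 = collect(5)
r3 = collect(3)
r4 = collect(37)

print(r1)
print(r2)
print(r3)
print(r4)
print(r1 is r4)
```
[31, 5, 3, 37]
[31, 5, 3, 37]
[31, 5, 3, 37]
[31, 5, 3, 37]
True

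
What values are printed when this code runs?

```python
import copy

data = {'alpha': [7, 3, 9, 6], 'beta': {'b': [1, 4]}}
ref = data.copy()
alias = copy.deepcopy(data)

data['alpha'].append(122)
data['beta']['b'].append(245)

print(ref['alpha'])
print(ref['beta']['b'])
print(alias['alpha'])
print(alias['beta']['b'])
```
[7, 3, 9, 6, 122]
[1, 4, 245]
[7, 3, 9, 6]
[1, 4]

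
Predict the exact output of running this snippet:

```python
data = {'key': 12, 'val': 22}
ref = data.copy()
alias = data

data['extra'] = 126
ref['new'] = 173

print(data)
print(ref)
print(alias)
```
{'key': 12, 'val': 22, 'extra': 126}
{'key': 12, 'val': 22, 'new': 173}
{'key': 12, 'val': 22, 'extra': 126}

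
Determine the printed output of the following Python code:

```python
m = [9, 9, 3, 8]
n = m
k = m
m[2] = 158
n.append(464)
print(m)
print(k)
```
[9, 9, 158, 8, 464]
[9, 9, 158, 8, 464]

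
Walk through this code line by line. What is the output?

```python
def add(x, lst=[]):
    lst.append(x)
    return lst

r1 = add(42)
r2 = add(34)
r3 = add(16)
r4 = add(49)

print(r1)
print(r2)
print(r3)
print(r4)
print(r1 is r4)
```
[42, 34, 16, 49]
[42, 34, 16, 49]
[42, 34, 16, 49]
[42, 34, 16, 49]
True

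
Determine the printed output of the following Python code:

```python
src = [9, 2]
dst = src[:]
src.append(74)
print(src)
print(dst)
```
[9, 2, 74]
[9, 2]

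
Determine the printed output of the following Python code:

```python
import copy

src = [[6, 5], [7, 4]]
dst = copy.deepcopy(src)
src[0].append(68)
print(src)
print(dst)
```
[[6, 5, 68], [7, 4]]
[[6, 5], [7, 4]]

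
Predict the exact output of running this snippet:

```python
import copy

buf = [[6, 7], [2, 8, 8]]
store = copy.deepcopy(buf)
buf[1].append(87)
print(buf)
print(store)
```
[[6, 7], [2, 8, 8, 87]]
[[6, 7], [2, 8, 8]]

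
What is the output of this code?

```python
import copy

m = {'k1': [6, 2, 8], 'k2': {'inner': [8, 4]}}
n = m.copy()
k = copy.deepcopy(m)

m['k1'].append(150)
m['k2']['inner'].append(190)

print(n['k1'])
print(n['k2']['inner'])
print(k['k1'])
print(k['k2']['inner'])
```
[6, 2, 8, 150]
[8, 4, 190]
[6, 2, 8]
[8, 4]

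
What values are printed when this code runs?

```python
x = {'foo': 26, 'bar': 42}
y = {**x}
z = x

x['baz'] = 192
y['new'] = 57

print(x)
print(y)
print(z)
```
{'foo': 26, 'bar': 42, 'baz': 192}
{'foo': 26, 'bar': 42, 'new': 57}
{'foo': 26, 'bar': 42, 'baz': 192}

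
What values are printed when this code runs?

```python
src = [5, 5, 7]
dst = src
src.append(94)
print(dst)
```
[5, 5, 7, 94]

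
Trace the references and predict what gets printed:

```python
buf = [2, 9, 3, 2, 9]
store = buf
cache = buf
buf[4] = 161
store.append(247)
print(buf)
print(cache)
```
[2, 9, 3, 2, 161, 247]
[2, 9, 3, 2, 161, 247]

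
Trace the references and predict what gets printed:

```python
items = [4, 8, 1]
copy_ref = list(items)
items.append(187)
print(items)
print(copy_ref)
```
[4, 8, 1, 187]
[4, 8, 1]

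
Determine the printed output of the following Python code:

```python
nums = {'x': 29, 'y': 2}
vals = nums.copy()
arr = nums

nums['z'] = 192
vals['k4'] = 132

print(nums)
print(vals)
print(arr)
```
{'x': 29, 'y': 2, 'z': 192}
{'x': 29, 'y': 2, 'k4': 132}
{'x': 29, 'y': 2, 'z': 192}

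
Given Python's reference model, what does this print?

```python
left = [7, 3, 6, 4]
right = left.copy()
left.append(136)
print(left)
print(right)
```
[7, 3, 6, 4, 136]
[7, 3, 6, 4]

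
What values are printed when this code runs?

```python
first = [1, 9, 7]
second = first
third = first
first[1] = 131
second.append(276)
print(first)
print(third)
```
[1, 131, 7, 276]
[1, 131, 7, 276]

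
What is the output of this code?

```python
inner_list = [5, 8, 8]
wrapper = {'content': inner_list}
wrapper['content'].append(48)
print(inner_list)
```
[5, 8, 8, 48]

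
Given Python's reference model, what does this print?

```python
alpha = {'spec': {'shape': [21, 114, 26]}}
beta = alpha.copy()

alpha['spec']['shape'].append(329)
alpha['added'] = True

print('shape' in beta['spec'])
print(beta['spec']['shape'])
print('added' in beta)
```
True
[21, 114, 26, 329]
False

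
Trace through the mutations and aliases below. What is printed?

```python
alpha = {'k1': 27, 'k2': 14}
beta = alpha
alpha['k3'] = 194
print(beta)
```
{'k1': 27, 'k2': 14, 'k3': 194}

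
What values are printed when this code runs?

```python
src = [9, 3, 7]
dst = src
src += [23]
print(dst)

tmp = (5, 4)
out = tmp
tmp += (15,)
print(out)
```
[9, 3, 7, 23]
(5, 4)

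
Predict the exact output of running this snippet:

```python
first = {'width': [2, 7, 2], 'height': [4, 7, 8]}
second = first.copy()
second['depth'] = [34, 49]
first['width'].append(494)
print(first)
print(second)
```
{'width': [2, 7, 2, 494], 'height': [4, 7, 8]}
{'width': [2, 7, 2, 494], 'height': [4, 7, 8], 'depth': [34, 49]}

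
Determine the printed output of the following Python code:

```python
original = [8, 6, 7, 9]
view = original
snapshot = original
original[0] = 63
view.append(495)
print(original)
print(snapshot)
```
[63, 6, 7, 9, 495]
[63, 6, 7, 9, 495]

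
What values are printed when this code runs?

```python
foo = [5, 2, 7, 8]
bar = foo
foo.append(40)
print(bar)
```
[5, 2, 7, 8, 40]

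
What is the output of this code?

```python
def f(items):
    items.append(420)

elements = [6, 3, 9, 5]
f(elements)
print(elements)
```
[6, 3, 9, 5, 420]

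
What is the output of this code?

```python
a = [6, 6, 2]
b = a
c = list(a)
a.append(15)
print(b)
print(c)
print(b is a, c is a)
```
[6, 6, 2, 15]
[6, 6, 2]
True False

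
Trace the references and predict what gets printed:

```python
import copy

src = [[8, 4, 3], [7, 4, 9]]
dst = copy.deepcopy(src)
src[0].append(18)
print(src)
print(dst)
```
[[8, 4, 3, 18], [7, 4, 9]]
[[8, 4, 3], [7, 4, 9]]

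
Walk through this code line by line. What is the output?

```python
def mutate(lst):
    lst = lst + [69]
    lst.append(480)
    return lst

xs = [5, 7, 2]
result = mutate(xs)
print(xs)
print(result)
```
[5, 7, 2]
[5, 7, 2, 69, 480]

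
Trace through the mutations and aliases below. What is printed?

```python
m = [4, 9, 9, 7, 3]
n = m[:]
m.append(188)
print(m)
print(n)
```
[4, 9, 9, 7, 3, 188]
[4, 9, 9, 7, 3]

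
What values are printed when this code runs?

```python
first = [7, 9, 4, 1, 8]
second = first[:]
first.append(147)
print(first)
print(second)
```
[7, 9, 4, 1, 8, 147]
[7, 9, 4, 1, 8]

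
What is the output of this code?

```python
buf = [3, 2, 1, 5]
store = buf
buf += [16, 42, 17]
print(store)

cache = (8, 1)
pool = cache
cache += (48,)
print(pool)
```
[3, 2, 1, 5, 16, 42, 17]
(8, 1)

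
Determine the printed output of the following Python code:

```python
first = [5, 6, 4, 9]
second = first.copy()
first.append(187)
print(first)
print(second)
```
[5, 6, 4, 9, 187]
[5, 6, 4, 9]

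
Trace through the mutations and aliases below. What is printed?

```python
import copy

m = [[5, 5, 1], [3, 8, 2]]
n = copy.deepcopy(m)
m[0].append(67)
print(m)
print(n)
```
[[5, 5, 1, 67], [3, 8, 2]]
[[5, 5, 1], [3, 8, 2]]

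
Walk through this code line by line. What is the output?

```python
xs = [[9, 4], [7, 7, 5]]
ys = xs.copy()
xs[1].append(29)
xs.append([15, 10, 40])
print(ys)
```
[[9, 4], [7, 7, 5, 29]]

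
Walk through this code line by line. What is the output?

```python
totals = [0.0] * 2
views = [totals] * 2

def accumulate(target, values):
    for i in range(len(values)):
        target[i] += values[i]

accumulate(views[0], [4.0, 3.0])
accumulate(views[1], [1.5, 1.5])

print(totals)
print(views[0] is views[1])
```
[5.5, 4.5]
True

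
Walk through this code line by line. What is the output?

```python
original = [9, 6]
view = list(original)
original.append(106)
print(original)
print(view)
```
[9, 6, 106]
[9, 6]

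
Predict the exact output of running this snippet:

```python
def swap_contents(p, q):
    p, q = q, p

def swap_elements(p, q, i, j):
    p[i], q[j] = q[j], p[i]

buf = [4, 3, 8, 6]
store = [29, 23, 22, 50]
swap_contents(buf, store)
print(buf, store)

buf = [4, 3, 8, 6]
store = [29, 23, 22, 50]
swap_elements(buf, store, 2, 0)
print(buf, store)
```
[4, 3, 8, 6] [29, 23, 22, 50]
[4, 3, 29, 6] [8, 23, 22, 50]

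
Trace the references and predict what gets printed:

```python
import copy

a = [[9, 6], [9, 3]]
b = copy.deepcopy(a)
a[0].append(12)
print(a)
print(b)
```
[[9, 6, 12], [9, 3]]
[[9, 6], [9, 3]]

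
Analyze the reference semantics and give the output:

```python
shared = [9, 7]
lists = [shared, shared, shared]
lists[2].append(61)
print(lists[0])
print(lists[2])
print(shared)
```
[9, 7, 61]
[9, 7, 61]
[9, 7, 61]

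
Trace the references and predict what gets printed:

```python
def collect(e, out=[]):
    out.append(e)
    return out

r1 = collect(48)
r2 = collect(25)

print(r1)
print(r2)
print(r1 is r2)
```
[48, 25]
[48, 25]
True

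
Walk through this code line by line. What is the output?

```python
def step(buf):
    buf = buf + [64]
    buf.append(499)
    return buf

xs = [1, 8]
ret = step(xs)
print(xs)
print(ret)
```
[1, 8]
[1, 8, 64, 499]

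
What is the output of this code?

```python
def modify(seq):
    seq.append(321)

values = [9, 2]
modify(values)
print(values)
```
[9, 2, 321]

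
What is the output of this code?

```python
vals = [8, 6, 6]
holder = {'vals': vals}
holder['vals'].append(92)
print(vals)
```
[8, 6, 6, 92]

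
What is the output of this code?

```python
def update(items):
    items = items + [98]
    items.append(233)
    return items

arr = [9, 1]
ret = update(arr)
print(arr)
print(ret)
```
[9, 1]
[9, 1, 98, 233]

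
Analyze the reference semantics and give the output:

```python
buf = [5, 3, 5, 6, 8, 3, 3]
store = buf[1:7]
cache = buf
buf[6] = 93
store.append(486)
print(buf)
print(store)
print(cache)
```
[5, 3, 5, 6, 8, 3, 93]
[3, 5, 6, 8, 3, 3, 486]
[5, 3, 5, 6, 8, 3, 93]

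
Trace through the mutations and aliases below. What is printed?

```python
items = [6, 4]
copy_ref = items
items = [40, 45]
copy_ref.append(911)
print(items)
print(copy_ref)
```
[40, 45]
[6, 4, 911]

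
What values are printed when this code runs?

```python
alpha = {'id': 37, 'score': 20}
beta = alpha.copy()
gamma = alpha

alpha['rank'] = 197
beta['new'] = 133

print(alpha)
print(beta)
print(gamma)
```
{'id': 37, 'score': 20, 'rank': 197}
{'id': 37, 'score': 20, 'new': 133}
{'id': 37, 'score': 20, 'rank': 197}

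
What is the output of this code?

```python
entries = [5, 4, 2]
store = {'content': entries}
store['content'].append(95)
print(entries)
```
[5, 4, 2, 95]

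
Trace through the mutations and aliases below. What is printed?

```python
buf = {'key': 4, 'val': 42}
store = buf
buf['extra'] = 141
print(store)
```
{'key': 4, 'val': 42, 'extra': 141}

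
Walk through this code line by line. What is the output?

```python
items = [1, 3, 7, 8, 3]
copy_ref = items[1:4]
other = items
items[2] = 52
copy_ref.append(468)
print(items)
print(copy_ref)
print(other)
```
[1, 3, 52, 8, 3]
[3, 7, 8, 468]
[1, 3, 52, 8, 3]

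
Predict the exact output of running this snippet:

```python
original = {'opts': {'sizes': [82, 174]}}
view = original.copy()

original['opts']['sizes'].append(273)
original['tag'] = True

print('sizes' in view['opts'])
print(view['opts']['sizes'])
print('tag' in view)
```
True
[82, 174, 273]
False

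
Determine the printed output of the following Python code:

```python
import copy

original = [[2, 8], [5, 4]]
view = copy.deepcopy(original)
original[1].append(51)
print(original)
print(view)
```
[[2, 8], [5, 4, 51]]
[[2, 8], [5, 4]]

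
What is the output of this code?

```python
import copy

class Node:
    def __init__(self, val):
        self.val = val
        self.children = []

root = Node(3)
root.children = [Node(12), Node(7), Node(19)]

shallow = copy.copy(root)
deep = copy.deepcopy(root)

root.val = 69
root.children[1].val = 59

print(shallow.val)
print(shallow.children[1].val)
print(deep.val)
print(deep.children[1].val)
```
3
59
3
7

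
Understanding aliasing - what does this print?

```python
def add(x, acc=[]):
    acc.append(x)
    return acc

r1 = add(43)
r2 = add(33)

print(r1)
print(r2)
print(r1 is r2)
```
[43, 33]
[43, 33]
True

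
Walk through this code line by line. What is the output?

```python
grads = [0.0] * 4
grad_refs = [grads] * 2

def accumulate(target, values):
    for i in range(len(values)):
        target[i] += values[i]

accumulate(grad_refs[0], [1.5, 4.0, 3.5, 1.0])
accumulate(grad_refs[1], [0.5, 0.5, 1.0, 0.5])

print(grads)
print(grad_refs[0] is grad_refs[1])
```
[2.0, 4.5, 4.5, 1.5]
True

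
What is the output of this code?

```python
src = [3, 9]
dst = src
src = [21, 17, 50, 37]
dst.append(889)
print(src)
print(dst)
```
[21, 17, 50, 37]
[3, 9, 889]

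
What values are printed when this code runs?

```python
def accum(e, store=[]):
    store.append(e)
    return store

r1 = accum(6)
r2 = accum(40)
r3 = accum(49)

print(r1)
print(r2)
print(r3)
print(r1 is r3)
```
[6, 40, 49]
[6, 40, 49]
[6, 40, 49]
True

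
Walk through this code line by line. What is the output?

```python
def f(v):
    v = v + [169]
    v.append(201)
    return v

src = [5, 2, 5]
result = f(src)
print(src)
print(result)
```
[5, 2, 5]
[5, 2, 5, 169, 201]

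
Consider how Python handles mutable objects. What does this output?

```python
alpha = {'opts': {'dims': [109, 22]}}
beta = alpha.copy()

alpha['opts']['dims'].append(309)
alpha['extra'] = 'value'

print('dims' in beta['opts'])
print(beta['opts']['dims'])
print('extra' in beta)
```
True
[109, 22, 309]
False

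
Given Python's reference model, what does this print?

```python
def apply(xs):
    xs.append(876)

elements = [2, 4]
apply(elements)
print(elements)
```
[2, 4, 876]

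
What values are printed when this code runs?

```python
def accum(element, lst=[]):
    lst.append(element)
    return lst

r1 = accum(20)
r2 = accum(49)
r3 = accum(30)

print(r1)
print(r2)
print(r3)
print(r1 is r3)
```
[20, 49, 30]
[20, 49, 30]
[20, 49, 30]
True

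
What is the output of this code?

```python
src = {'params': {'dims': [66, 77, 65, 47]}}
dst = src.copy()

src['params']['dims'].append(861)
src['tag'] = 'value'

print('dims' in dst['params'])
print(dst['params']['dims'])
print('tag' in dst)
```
True
[66, 77, 65, 47, 861]
False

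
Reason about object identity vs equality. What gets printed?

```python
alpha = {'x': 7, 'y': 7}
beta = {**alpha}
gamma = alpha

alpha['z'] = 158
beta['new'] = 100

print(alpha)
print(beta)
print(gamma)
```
{'x': 7, 'y': 7, 'z': 158}
{'x': 7, 'y': 7, 'new': 100}
{'x': 7, 'y': 7, 'z': 158}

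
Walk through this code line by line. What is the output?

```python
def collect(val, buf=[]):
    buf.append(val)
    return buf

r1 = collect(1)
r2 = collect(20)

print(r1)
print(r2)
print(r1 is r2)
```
[1, 20]
[1, 20]
True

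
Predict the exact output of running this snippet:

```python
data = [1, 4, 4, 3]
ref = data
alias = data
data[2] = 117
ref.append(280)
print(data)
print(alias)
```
[1, 4, 117, 3, 280]
[1, 4, 117, 3, 280]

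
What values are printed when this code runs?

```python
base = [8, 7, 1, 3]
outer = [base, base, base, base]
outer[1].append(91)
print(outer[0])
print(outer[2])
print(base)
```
[8, 7, 1, 3, 91]
[8, 7, 1, 3, 91]
[8, 7, 1, 3, 91]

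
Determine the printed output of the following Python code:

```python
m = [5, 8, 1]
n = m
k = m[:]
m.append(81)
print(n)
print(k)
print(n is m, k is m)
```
[5, 8, 1, 81]
[5, 8, 1]
True False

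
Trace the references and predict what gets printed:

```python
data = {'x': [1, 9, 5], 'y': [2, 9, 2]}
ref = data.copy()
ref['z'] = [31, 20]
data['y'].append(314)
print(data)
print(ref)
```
{'x': [1, 9, 5], 'y': [2, 9, 2, 314]}
{'x': [1, 9, 5], 'y': [2, 9, 2, 314], 'z': [31, 20]}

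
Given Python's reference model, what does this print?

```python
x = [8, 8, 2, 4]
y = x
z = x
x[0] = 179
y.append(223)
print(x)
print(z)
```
[179, 8, 2, 4, 223]
[179, 8, 2, 4, 223]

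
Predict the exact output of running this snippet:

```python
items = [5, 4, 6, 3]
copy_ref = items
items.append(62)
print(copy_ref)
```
[5, 4, 6, 3, 62]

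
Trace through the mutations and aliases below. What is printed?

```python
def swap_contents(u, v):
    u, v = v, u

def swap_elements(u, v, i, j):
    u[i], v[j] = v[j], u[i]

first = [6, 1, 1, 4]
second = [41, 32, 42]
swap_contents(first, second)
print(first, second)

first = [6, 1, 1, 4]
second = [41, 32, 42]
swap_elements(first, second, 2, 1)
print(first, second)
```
[6, 1, 1, 4] [41, 32, 42]
[6, 1, 32, 4] [41, 1, 42]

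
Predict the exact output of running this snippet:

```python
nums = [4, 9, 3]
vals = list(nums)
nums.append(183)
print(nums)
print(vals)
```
[4, 9, 3, 183]
[4, 9, 3]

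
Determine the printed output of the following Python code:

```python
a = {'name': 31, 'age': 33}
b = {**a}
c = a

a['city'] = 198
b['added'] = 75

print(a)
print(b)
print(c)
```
{'name': 31, 'age': 33, 'city': 198}
{'name': 31, 'age': 33, 'added': 75}
{'name': 31, 'age': 33, 'city': 198}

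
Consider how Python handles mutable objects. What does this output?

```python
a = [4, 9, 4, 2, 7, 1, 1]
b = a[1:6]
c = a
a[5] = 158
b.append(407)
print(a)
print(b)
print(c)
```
[4, 9, 4, 2, 7, 158, 1]
[9, 4, 2, 7, 1, 407]
[4, 9, 4, 2, 7, 158, 1]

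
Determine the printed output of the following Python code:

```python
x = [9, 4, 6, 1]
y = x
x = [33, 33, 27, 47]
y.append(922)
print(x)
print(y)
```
[33, 33, 27, 47]
[9, 4, 6, 1, 922]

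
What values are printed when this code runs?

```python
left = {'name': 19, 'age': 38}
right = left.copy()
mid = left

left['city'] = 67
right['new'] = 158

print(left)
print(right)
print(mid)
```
{'name': 19, 'age': 38, 'city': 67}
{'name': 19, 'age': 38, 'new': 158}
{'name': 19, 'age': 38, 'city': 67}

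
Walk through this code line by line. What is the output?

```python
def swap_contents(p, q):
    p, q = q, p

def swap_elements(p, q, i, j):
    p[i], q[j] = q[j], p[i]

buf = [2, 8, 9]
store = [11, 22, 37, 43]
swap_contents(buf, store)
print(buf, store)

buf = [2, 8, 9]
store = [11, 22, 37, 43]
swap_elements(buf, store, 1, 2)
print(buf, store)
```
[2, 8, 9] [11, 22, 37, 43]
[2, 37, 9] [11, 22, 8, 43]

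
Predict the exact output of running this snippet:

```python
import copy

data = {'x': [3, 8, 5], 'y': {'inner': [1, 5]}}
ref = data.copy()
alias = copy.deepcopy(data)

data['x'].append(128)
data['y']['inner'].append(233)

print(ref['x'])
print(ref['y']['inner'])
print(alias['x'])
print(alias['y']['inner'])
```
[3, 8, 5, 128]
[1, 5, 233]
[3, 8, 5]
[1, 5]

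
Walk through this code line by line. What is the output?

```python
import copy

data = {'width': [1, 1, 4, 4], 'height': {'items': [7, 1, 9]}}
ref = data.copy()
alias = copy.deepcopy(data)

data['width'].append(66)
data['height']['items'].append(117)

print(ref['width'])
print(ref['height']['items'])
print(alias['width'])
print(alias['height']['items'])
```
[1, 1, 4, 4, 66]
[7, 1, 9, 117]
[1, 1, 4, 4]
[7, 1, 9]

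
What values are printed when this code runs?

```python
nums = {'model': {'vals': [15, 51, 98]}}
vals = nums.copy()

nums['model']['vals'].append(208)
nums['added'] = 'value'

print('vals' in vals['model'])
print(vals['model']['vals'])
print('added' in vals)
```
True
[15, 51, 98, 208]
False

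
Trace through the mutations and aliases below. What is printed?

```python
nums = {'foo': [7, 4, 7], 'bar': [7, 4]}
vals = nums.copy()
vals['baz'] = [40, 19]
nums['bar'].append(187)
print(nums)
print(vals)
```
{'foo': [7, 4, 7], 'bar': [7, 4, 187]}
{'foo': [7, 4, 7], 'bar': [7, 4, 187], 'baz': [40, 19]}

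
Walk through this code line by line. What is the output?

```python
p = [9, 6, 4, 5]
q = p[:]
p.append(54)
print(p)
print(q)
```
[9, 6, 4, 5, 54]
[9, 6, 4, 5]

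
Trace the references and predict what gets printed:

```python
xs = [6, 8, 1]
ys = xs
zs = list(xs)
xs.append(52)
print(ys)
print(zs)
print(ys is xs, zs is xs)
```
[6, 8, 1, 52]
[6, 8, 1]
True False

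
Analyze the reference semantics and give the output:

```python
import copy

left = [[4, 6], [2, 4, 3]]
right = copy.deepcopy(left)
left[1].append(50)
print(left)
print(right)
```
[[4, 6], [2, 4, 3, 50]]
[[4, 6], [2, 4, 3]]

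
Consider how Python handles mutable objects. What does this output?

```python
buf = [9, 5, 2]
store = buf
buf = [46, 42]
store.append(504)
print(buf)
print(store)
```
[46, 42]
[9, 5, 2, 504]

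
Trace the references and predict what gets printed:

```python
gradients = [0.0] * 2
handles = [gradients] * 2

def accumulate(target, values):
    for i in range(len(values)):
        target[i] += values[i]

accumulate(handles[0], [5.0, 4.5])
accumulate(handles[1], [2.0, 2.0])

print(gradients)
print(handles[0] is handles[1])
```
[7.0, 6.5]
True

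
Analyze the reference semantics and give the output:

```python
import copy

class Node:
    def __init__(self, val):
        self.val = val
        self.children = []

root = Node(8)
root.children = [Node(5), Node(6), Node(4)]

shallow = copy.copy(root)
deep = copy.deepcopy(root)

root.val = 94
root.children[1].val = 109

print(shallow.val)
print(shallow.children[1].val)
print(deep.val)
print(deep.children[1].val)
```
8
109
8
6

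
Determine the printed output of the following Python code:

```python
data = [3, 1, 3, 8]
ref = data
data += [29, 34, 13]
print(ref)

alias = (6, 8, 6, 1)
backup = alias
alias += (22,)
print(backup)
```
[3, 1, 3, 8, 29, 34, 13]
(6, 8, 6, 1)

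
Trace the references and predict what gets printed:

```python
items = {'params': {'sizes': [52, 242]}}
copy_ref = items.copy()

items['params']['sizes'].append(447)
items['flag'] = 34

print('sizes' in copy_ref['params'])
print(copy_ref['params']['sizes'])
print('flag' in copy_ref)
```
True
[52, 242, 447]
False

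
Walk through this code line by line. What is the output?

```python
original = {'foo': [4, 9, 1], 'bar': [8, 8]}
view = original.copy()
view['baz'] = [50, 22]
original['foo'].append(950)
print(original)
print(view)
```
{'foo': [4, 9, 1, 950], 'bar': [8, 8]}
{'foo': [4, 9, 1, 950], 'bar': [8, 8], 'baz': [50, 22]}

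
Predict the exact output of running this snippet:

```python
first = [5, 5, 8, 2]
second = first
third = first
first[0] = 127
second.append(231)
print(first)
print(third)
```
[127, 5, 8, 2, 231]
[127, 5, 8, 2, 231]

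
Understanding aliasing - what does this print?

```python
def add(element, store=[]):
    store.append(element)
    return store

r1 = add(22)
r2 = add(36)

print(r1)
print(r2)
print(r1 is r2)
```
[22, 36]
[22, 36]
True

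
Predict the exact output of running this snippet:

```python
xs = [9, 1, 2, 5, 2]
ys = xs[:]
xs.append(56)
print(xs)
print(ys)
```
[9, 1, 2, 5, 2, 56]
[9, 1, 2, 5, 2]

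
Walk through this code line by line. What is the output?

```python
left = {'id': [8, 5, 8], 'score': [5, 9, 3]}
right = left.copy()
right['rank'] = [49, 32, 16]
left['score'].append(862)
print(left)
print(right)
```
{'id': [8, 5, 8], 'score': [5, 9, 3, 862]}
{'id': [8, 5, 8], 'score': [5, 9, 3, 862], 'rank': [49, 32, 16]}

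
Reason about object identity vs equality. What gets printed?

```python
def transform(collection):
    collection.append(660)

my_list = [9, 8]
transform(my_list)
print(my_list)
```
[9, 8, 660]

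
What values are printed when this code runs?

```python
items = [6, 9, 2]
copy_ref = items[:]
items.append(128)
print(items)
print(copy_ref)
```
[6, 9, 2, 128]
[6, 9, 2]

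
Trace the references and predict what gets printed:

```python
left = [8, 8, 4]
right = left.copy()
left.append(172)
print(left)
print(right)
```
[8, 8, 4, 172]
[8, 8, 4]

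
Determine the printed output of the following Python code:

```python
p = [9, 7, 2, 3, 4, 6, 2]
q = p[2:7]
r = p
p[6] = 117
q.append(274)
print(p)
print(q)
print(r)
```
[9, 7, 2, 3, 4, 6, 117]
[2, 3, 4, 6, 2, 274]
[9, 7, 2, 3, 4, 6, 117]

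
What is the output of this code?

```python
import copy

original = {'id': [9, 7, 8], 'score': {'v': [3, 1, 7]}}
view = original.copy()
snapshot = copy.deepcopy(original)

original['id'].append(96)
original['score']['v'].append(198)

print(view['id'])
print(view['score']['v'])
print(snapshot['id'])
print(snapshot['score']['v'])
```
[9, 7, 8, 96]
[3, 1, 7, 198]
[9, 7, 8]
[3, 1, 7]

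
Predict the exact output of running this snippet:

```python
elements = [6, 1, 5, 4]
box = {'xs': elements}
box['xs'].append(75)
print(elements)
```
[6, 1, 5, 4, 75]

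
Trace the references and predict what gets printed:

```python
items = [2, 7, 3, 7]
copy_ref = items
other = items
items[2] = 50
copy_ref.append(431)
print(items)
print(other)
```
[2, 7, 50, 7, 431]
[2, 7, 50, 7, 431]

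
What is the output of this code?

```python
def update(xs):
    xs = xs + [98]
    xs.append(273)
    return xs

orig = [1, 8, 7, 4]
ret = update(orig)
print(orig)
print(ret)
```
[1, 8, 7, 4]
[1, 8, 7, 4, 98, 273]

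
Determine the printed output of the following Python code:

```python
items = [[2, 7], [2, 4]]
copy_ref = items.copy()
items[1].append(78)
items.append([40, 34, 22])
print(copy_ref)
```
[[2, 7], [2, 4, 78]]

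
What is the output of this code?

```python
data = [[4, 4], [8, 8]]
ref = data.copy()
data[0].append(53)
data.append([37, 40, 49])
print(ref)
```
[[4, 4, 53], [8, 8]]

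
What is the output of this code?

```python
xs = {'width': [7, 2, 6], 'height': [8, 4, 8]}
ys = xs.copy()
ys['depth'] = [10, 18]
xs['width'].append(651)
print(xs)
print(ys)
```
{'width': [7, 2, 6, 651], 'height': [8, 4, 8]}
{'width': [7, 2, 6, 651], 'height': [8, 4, 8], 'depth': [10, 18]}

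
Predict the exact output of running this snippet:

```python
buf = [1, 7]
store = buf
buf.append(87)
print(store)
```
[1, 7, 87]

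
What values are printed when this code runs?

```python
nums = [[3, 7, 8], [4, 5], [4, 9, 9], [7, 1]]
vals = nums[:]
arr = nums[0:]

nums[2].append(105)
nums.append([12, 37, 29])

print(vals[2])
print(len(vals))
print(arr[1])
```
[4, 9, 9, 105]
4
[4, 5]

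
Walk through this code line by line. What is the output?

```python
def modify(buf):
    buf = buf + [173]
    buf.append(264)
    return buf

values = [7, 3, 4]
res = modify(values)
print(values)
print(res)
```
[7, 3, 4]
[7, 3, 4, 173, 264]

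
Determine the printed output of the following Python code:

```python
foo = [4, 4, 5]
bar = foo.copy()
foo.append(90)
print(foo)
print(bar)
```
[4, 4, 5, 90]
[4, 4, 5]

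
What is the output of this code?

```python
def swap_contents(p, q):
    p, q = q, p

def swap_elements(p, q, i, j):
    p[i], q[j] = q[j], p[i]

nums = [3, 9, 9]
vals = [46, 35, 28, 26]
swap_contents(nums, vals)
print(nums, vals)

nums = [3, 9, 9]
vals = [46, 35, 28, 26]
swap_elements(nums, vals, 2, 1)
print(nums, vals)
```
[3, 9, 9] [46, 35, 28, 26]
[3, 9, 35] [46, 9, 28, 26]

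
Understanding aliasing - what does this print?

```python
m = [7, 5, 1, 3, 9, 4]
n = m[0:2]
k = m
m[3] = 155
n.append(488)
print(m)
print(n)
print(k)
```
[7, 5, 1, 155, 9, 4]
[7, 5, 488]
[7, 5, 1, 155, 9, 4]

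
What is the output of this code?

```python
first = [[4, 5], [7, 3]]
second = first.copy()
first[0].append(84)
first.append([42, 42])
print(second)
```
[[4, 5, 84], [7, 3]]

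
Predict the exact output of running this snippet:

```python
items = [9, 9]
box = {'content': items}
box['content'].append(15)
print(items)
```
[9, 9, 15]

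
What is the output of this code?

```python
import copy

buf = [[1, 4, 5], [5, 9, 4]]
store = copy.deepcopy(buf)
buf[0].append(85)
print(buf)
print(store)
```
[[1, 4, 5, 85], [5, 9, 4]]
[[1, 4, 5], [5, 9, 4]]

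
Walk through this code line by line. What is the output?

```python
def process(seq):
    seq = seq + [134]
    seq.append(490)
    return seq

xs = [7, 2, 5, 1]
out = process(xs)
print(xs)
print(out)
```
[7, 2, 5, 1]
[7, 2, 5, 1, 134, 490]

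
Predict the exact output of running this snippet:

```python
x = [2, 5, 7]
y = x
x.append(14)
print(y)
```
[2, 5, 7, 14]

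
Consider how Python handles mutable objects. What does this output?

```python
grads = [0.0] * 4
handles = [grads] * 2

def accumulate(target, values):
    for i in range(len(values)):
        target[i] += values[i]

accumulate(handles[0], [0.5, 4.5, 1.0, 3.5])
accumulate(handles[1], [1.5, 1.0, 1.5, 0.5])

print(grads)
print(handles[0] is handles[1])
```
[2.0, 5.5, 2.5, 4.0]
True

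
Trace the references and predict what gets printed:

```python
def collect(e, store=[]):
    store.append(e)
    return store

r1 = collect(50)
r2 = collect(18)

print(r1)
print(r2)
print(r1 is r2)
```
[50, 18]
[50, 18]
True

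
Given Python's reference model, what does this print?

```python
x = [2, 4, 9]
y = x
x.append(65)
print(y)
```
[2, 4, 9, 65]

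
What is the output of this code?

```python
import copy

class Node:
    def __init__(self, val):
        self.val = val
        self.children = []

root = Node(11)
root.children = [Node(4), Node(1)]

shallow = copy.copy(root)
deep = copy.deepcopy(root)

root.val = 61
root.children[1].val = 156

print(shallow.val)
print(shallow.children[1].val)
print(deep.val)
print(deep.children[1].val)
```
11
156
11
1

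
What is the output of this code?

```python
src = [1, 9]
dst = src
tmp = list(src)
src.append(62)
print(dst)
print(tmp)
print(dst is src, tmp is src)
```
[1, 9, 62]
[1, 9]
True False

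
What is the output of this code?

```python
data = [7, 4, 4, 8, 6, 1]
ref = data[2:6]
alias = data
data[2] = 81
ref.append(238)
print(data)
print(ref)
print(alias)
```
[7, 4, 81, 8, 6, 1]
[4, 8, 6, 1, 238]
[7, 4, 81, 8, 6, 1]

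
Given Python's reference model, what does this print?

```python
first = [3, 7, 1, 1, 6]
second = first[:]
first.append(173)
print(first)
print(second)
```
[3, 7, 1, 1, 6, 173]
[3, 7, 1, 1, 6]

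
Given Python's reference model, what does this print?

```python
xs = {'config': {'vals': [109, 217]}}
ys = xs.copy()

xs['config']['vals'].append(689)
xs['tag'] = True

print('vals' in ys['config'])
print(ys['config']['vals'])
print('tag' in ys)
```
True
[109, 217, 689]
False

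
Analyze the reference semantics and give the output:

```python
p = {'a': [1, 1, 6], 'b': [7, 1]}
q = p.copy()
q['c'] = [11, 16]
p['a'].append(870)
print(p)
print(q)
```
{'a': [1, 1, 6, 870], 'b': [7, 1]}
{'a': [1, 1, 6, 870], 'b': [7, 1], 'c': [11, 16]}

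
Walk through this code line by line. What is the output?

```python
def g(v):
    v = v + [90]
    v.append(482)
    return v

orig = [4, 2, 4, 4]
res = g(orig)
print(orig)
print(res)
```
[4, 2, 4, 4]
[4, 2, 4, 4, 90, 482]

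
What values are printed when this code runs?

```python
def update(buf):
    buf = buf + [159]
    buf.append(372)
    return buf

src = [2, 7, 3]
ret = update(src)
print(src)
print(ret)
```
[2, 7, 3]
[2, 7, 3, 159, 372]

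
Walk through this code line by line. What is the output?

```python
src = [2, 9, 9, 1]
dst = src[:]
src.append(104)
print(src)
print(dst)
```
[2, 9, 9, 1, 104]
[2, 9, 9, 1]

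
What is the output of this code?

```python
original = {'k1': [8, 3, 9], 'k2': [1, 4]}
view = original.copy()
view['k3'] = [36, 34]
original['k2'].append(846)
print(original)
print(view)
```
{'k1': [8, 3, 9], 'k2': [1, 4, 846]}
{'k1': [8, 3, 9], 'k2': [1, 4, 846], 'k3': [36, 34]}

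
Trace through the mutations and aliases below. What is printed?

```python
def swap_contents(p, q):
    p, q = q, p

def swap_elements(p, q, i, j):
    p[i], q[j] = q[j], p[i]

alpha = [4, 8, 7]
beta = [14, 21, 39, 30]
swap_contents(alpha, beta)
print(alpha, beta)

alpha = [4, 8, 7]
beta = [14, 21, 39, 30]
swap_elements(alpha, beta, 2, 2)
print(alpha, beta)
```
[4, 8, 7] [14, 21, 39, 30]
[4, 8, 39] [14, 21, 7, 30]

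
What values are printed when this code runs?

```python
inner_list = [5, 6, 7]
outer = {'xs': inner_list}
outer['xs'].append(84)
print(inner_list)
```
[5, 6, 7, 84]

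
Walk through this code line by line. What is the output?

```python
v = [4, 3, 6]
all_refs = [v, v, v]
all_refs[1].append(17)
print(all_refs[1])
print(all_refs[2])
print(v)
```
[4, 3, 6, 17]
[4, 3, 6, 17]
[4, 3, 6, 17]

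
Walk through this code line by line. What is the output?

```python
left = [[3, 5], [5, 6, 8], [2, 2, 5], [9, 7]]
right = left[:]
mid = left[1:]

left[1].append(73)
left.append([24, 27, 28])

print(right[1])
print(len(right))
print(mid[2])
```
[5, 6, 8, 73]
4
[9, 7]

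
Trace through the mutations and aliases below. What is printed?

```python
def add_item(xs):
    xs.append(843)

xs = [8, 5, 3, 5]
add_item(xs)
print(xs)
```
[8, 5, 3, 5, 843]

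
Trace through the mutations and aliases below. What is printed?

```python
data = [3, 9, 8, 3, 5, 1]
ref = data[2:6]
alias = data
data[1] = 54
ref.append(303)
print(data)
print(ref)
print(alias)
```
[3, 54, 8, 3, 5, 1]
[8, 3, 5, 1, 303]
[3, 54, 8, 3, 5, 1]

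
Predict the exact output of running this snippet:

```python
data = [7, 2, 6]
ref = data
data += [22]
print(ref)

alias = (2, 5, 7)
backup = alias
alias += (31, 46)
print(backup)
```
[7, 2, 6, 22]
(2, 5, 7)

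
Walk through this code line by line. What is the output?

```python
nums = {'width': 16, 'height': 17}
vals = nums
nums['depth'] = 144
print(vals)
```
{'width': 16, 'height': 17, 'depth': 144}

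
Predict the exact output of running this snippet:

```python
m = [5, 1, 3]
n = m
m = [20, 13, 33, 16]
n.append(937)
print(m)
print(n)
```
[20, 13, 33, 16]
[5, 1, 3, 937]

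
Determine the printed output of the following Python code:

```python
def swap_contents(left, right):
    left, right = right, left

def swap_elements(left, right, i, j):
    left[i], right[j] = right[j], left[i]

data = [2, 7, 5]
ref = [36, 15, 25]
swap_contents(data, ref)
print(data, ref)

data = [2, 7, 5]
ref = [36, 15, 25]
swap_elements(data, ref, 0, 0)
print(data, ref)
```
[2, 7, 5] [36, 15, 25]
[36, 7, 5] [2, 15, 25]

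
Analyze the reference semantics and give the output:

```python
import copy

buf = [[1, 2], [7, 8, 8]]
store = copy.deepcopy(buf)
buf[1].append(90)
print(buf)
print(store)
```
[[1, 2], [7, 8, 8, 90]]
[[1, 2], [7, 8, 8]]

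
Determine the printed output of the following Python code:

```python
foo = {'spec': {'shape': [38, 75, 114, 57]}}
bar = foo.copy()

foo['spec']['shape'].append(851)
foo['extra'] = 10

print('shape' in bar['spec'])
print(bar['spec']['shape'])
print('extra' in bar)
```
True
[38, 75, 114, 57, 851]
False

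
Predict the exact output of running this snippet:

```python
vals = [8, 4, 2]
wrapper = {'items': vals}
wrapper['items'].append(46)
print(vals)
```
[8, 4, 2, 46]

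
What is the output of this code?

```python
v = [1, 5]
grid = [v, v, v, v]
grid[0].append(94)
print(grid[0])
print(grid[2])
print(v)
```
[1, 5, 94]
[1, 5, 94]
[1, 5, 94]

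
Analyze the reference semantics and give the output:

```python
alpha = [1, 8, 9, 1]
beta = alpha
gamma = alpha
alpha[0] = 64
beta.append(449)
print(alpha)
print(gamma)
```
[64, 8, 9, 1, 449]
[64, 8, 9, 1, 449]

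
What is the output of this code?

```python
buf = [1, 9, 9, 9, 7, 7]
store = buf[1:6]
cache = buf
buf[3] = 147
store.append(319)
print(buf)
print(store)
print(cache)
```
[1, 9, 9, 147, 7, 7]
[9, 9, 9, 7, 7, 319]
[1, 9, 9, 147, 7, 7]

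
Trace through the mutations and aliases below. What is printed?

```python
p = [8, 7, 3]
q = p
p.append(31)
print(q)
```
[8, 7, 3, 31]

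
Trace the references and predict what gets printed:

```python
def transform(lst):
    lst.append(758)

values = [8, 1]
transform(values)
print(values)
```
[8, 1, 758]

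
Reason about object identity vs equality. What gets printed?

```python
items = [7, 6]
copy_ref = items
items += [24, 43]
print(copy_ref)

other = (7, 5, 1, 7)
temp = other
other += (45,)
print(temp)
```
[7, 6, 24, 43]
(7, 5, 1, 7)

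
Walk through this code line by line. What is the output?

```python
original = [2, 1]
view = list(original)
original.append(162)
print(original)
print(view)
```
[2, 1, 162]
[2, 1]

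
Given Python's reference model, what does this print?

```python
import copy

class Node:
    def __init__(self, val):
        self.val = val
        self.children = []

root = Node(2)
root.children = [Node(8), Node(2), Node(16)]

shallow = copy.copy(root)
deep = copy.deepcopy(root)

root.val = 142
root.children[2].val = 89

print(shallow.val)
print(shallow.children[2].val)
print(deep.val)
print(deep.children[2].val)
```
2
89
2
16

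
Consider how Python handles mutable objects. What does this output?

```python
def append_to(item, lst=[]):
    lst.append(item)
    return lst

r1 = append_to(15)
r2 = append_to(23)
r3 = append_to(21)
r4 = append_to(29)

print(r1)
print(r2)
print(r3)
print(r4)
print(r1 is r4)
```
[15, 23, 21, 29]
[15, 23, 21, 29]
[15, 23, 21, 29]
[15, 23, 21, 29]
True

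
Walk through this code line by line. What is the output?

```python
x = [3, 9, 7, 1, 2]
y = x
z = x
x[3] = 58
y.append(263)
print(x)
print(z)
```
[3, 9, 7, 58, 2, 263]
[3, 9, 7, 58, 2, 263]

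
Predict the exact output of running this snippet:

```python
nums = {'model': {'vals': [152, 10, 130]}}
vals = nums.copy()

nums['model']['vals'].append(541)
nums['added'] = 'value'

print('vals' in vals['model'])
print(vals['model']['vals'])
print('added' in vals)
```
True
[152, 10, 130, 541]
False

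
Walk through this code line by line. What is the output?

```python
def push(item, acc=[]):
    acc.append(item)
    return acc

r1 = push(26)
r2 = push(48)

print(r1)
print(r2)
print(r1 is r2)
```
[26, 48]
[26, 48]
True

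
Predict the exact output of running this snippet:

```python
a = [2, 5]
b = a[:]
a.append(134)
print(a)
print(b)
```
[2, 5, 134]
[2, 5]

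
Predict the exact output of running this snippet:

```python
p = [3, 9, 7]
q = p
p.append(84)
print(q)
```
[3, 9, 7, 84]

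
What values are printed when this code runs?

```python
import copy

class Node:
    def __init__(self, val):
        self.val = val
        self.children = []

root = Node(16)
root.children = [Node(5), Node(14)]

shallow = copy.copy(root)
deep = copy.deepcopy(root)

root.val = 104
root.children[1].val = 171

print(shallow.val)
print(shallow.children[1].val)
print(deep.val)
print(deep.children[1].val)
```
16
171
16
14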